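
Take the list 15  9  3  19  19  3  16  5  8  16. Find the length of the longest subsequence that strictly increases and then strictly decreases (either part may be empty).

inc[i] = longest strictly increasing subsequence ending at i; dec[i] = longest strictly decreasing subsequence starting at i:
i:      1  2  3  4  5  6  7  8  9 10
a[i]:  15  9  3 19 19  3 16  5  8 16
inc:    1  1  1  2  2  1  2  2  3  4
dec:    3  2  1  3  3  1  2  1  1  1
Best peak at i=4 (value 19): inc=2, dec=3, length 2+3−1 = 4.

4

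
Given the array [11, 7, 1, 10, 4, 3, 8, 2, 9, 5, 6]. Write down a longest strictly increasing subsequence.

1, 4, 8, 9

Patience tails give the LIS length; then backtrack through the dp parents:
11 → extends → [11]
7 → replaces 11 → [7]
1 → replaces 7 → [1]
10 → extends → [1, 10]
4 → replaces 10 → [1, 4]
3 → replaces 4 → [1, 3]
8 → extends → [1, 3, 8]
2 → replaces 3 → [1, 2, 8]
9 → extends → [1, 2, 8, 9]
5 → replaces 8 → [1, 2, 5, 9]
6 → replaces 9 → [1, 2, 5, 6]
Length 4; one witness is 1, 4, 8, 9.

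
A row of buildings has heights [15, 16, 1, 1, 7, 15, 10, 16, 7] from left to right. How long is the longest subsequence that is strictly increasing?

4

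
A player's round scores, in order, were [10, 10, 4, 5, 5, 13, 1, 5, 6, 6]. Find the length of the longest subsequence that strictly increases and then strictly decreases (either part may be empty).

inc[i] = longest strictly increasing subsequence ending at i; dec[i] = longest strictly decreasing subsequence starting at i:
i:      1  2  3  4  5  6  7  8  9 10
a[i]:  10 10  4  5  5 13  1  5  6  6
inc:    1  1  1  2  2  3  1  2  3  3
dec:    3  3  2  2  2  2  1  1  1  1
Best peak at i=6 (value 13): inc=3, dec=2, length 3+2−1 = 4.

4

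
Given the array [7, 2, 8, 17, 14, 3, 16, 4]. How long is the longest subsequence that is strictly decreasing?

3

Let dp[i] be the longest strictly decreasing subsequence ending at i:
i:      1  2  3  4  5  6  7  8
a[i]:   7  2  8 17 14  3 16  4
dp:     1  2  1  1  2  3  2  3
Maximum is 3.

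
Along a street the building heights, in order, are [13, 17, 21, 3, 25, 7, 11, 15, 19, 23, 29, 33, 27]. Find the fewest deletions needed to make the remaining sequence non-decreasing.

5

Fewest deletions = n − (longest non-decreasing subsequence).
Patience tails:
13 → extends → [13]
17 → extends → [13, 17]
21 → extends → [13, 17, 21]
3 → replaces 13 → [3, 17, 21]
25 → extends → [3, 17, 21, 25]
7 → replaces 17 → [3, 7, 21, 25]
11 → replaces 21 → [3, 7, 11, 25]
15 → replaces 25 → [3, 7, 11, 15]
19 → extends → [3, 7, 11, 15, 19]
23 → extends → [3, 7, 11, 15, 19, 23]
29 → extends → [3, 7, 11, 15, 19, 23, 29]
33 → extends → [3, 7, 11, 15, 19, 23, 29, 33]
27 → replaces 29 → [3, 7, 11, 15, 19, 23, 27, 33]
Longest non-decreasing subsequence has length 8, so deletions = 13 − 8 = 5.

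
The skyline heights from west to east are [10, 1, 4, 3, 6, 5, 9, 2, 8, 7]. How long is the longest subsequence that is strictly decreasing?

4

Negate each value so 'decreasing' becomes 'increasing', then run patience tails on the negated sequence:
-10 → extends → [-10]
-1 → extends → [-10, -1]
-4 → replaces -1 → [-10, -4]
-3 → extends → [-10, -4, -3]
-6 → replaces -4 → [-10, -6, -3]
-5 → replaces -3 → [-10, -6, -5]
-9 → replaces -6 → [-10, -9, -5]
-2 → extends → [-10, -9, -5, -2]
-8 → replaces -5 → [-10, -9, -8, -2]
-7 → replaces -2 → [-10, -9, -8, -7]
Four tails, so the longest strictly decreasing subsequence of the original has length 4.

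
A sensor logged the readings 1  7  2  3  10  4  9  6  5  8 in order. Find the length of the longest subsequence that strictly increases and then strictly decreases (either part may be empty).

inc[i] = longest strictly increasing subsequence ending at i; dec[i] = longest strictly decreasing subsequence starting at i:
i:      1  2  3  4  5  6  7  8  9 10
a[i]:   1  7  2  3 10  4  9  6  5  8
inc:    1  2  2  3  4  4  5  5  5  6
dec:    1  3  1  1  4  1  3  2  1  1
Best peak at i=5 (value 10): inc=4, dec=4, length 4+4−1 = 7.

7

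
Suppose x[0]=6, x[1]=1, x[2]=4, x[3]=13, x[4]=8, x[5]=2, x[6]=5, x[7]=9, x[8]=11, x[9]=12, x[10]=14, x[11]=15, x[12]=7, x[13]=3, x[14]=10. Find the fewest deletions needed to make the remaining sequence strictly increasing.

Fewest deletions = n − (longest strictly increasing subsequence).
Patience tails:
6 → extends → [6]
1 → replaces 6 → [1]
4 → extends → [1, 4]
13 → extends → [1, 4, 13]
8 → replaces 13 → [1, 4, 8]
2 → replaces 4 → [1, 2, 8]
5 → replaces 8 → [1, 2, 5]
9 → extends → [1, 2, 5, 9]
11 → extends → [1, 2, 5, 9, 11]
12 → extends → [1, 2, 5, 9, 11, 12]
14 → extends → [1, 2, 5, 9, 11, 12, 14]
15 → extends → [1, 2, 5, 9, 11, 12, 14, 15]
7 → replaces 9 → [1, 2, 5, 7, 11, 12, 14, 15]
3 → replaces 5 → [1, 2, 3, 7, 11, 12, 14, 15]
10 → replaces 11 → [1, 2, 3, 7, 10, 12, 14, 15]
Longest strictly increasing subsequence has length 8, so deletions = 15 − 8 = 7.

7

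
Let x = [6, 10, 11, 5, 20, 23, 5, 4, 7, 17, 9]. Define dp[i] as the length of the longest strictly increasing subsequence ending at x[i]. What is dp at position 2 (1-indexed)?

2

dp[i] = 1 + max{dp[j] : j<i, x[j]<x[i]} (or 1 if no such j):
i:      1  2  3  4  5  6  7  8  9 10 11
x[i]:   6 10 11  5 20 23  5  4  7 17  9
dp:     1  2  3  1  4  5  1  1  2  4  3
At index 2 the value is 2.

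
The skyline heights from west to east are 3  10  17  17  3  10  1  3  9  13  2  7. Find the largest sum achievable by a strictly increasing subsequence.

Let S[i] be the best sum of a strictly increasing subsequence ending at i:
i:      1  2  3  4  5  6  7  8  9 10 11 12
a[i]:   3 10 17 17  3 10  1  3  9 13  2  7
S:      3 13 30 30  3 13  1  4 13 26  3 11
Maximum is 30 (e.g. 3 + 10 + 17).

30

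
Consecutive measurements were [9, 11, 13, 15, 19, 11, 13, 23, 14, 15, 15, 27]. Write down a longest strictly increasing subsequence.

Patience tails give the LIS length; then backtrack through the dp parents:
9 → extends → [9]
11 → extends → [9, 11]
13 → extends → [9, 11, 13]
15 → extends → [9, 11, 13, 15]
19 → extends → [9, 11, 13, 15, 19]
11 → already a tail → [9, 11, 13, 15, 19]
13 → already a tail → [9, 11, 13, 15, 19]
23 → extends → [9, 11, 13, 15, 19, 23]
14 → replaces 15 → [9, 11, 13, 14, 19, 23]
15 → replaces 19 → [9, 11, 13, 14, 15, 23]
15 → already a tail → [9, 11, 13, 14, 15, 23]
27 → extends → [9, 11, 13, 14, 15, 23, 27]
Length 7; one witness is 9, 11, 13, 15, 19, 23, 27.

9, 11, 13, 15, 19, 23, 27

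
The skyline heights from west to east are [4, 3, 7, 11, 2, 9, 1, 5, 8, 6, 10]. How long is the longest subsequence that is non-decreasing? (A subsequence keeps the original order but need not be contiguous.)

4

Let dp[i] be the length of the longest such subsequence ending at index i:
i:      1  2  3  4  5  6  7  8  9 10 11
a[i]:   4  3  7 11  2  9  1  5  8  6 10
dp:     1  1  2  3  1  3  1  2  3  3  4
Maximum dp value is 4.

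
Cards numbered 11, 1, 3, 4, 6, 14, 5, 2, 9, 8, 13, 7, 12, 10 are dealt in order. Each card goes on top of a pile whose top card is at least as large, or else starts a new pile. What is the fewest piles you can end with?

The minimum number of non-increasing subsequences covering a sequence equals the length of its longest strictly increasing subsequence.
LIS length is 6 (e.g. 1, 3, 4, 6, 9, 13), so 6 piles are needed.

6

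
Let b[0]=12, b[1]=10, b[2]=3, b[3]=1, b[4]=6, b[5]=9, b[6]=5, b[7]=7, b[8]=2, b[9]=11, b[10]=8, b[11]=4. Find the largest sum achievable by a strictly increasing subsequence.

29

Let S[i] be the best sum of a strictly increasing subsequence ending at i:
i:      0  1  2  3  4  5  6  7  8  9 10 11
b[i]:  12 10  3  1  6  9  5  7  2 11  8  4
S:     12 10  3  1  9 18  8 16  3 29 24  7
Maximum is 29 (e.g. 3 + 6 + 9 + 11).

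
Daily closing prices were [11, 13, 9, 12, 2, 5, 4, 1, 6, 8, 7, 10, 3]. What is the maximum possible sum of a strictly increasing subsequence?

Let S[i] be the best sum of a strictly increasing subsequence ending at i:
i:      1  2  3  4  5  6  7  8  9 10 11 12 13
a[i]:  11 13  9 12  2  5  4  1  6  8  7 10  3
S:     11 24  9 23  2  7  6  1 13 21 20 31  5
Maximum is 31 (e.g. 2 + 5 + 6 + 8 + 10).

31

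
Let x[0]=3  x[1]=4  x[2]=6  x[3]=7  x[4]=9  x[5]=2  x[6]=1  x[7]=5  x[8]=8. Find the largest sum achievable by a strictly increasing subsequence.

Let S[i] be the best sum of a strictly increasing subsequence ending at i:
i:      0  1  2  3  4  5  6  7  8
x[i]:   3  4  6  7  9  2  1  5  8
S:      3  7 13 20 29  2  1 12 28
Maximum is 29 (e.g. 3 + 4 + 6 + 7 + 9).

29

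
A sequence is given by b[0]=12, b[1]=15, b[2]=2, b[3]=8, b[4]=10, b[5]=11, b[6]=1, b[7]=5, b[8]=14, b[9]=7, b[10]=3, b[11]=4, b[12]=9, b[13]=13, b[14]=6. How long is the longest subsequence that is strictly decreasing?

Let dp[i] be the longest strictly decreasing subsequence ending at i:
i:      0  1  2  3  4  5  6  7  8  9 10 11 12 13 14
b[i]:  12 15  2  8 10 11  1  5 14  7  3  4  9 13  6
dp:     1  1  2  2  2  2  3  3  2  3  4  4  3  3  4
Maximum is 4.

4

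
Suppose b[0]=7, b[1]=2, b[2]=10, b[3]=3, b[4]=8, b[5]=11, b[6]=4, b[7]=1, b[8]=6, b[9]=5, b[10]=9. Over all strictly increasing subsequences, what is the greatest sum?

28

Let S[i] be the best sum of a strictly increasing subsequence ending at i:
i:      0  1  2  3  4  5  6  7  8  9 10
b[i]:   7  2 10  3  8 11  4  1  6  5  9
S:      7  2 17  5 15 28  9  1 15 14 24
Maximum is 28 (e.g. 7 + 10 + 11).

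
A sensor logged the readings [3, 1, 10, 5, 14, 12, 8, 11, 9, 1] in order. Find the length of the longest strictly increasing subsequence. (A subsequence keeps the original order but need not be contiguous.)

4

Let dp[i] be the length of the longest such subsequence ending at index i:
i:      1  2  3  4  5  6  7  8  9 10
a[i]:   3  1 10  5 14 12  8 11  9  1
dp:     1  1  2  2  3  3  3  4  4  1
Maximum dp value is 4.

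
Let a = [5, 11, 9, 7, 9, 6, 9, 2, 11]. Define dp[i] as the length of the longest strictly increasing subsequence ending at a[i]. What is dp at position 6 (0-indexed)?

3

dp[i] = 1 + max{dp[j] : j<i, a[j]<a[i]} (or 1 if no such j):
i:      0  1  2  3  4  5  6  7  8
a[i]:   5 11  9  7  9  6  9  2 11
dp:     1  2  2  2  3  2  3  1  4
At index 6 the value is 3.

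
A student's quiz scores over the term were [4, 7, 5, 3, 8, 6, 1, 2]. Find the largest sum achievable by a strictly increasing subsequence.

19

Let S[i] be the best sum of a strictly increasing subsequence ending at i:
i:      1  2  3  4  5  6  7  8
a[i]:   4  7  5  3  8  6  1  2
S:      4 11  9  3 19 15  1  3
Maximum is 19 (e.g. 4 + 7 + 8).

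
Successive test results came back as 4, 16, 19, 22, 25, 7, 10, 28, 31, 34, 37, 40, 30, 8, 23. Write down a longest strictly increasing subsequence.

Patience tails give the LIS length; then backtrack through the dp parents:
4 → extends → [4]
16 → extends → [4, 16]
19 → extends → [4, 16, 19]
22 → extends → [4, 16, 19, 22]
25 → extends → [4, 16, 19, 22, 25]
7 → replaces 16 → [4, 7, 19, 22, 25]
10 → replaces 19 → [4, 7, 10, 22, 25]
28 → extends → [4, 7, 10, 22, 25, 28]
31 → extends → [4, 7, 10, 22, 25, 28, 31]
34 → extends → [4, 7, 10, 22, 25, 28, 31, 34]
37 → extends → [4, 7, 10, 22, 25, 28, 31, 34, 37]
40 → extends → [4, 7, 10, 22, 25, 28, 31, 34, 37, 40]
30 → replaces 31 → [4, 7, 10, 22, 25, 28, 30, 34, 37, 40]
8 → replaces 10 → [4, 7, 8, 22, 25, 28, 30, 34, 37, 40]
23 → replaces 25 → [4, 7, 8, 22, 23, 28, 30, 34, 37, 40]
Length 10; one witness is 4, 16, 19, 22, 25, 28, 31, 34, 37, 40.

4, 16, 19, 22, 25, 28, 31, 34, 37, 40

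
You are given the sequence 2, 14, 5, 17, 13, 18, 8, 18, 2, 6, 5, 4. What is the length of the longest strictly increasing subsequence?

4

Track the smallest tail for each achievable length (strict):
2 → extends → [2]
14 → extends → [2, 14]
5 → replaces 14 → [2, 5]
17 → extends → [2, 5, 17]
13 → replaces 17 → [2, 5, 13]
18 → extends → [2, 5, 13, 18]
8 → replaces 13 → [2, 5, 8, 18]
18 → already a tail → [2, 5, 8, 18]
2 → already a tail → [2, 5, 8, 18]
6 → replaces 8 → [2, 5, 6, 18]
5 → already a tail → [2, 5, 6, 18]
4 → replaces 5 → [2, 4, 6, 18]
Four tails, so the longest strictly increasing subsequence has length 4 (e.g. 2, 14, 17, 18).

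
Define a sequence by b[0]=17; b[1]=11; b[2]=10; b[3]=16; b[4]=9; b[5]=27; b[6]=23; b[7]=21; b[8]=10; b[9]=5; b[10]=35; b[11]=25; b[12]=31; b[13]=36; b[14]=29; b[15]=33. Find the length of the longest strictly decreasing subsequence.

5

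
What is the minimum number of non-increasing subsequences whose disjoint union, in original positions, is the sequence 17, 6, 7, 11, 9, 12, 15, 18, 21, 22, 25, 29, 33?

Place each on the leftmost legal pile:
17 → new pile 1 (tops now [17])
6 → pile 1 (tops now [6])
7 → new pile 2 (tops now [6, 7])
11 → new pile 3 (tops now [6, 7, 11])
9 → pile 3 (tops now [6, 7, 9])
12 → new pile 4 (tops now [6, 7, 9, 12])
15 → new pile 5 (tops now [6, 7, 9, 12, 15])
18 → new pile 6 (tops now [6, 7, 9, 12, 15, 18])
21 → new pile 7 (tops now [6, 7, 9, 12, 15, 18, 21])
22 → new pile 8 (tops now [6, 7, 9, 12, 15, 18, 21, 22])
25 → new pile 9 (tops now [6, 7, 9, 12, 15, 18, 21, 22, 25])
29 → new pile 10 (tops now [6, 7, 9, 12, 15, 18, 21, 22, 25, 29])
33 → new pile 11 (tops now [6, 7, 9, 12, 15, 18, 21, 22, 25, 29, 33])
Eleven piles.

11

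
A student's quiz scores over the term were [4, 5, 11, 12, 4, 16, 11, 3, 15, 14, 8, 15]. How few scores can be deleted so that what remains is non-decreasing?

Fewest deletions = n − (longest non-decreasing subsequence).
i:      1  2  3  4  5  6  7  8  9 10 11 12
a[i]:   4  5 11 12  4 16 11  3 15 14  8 15
dp:     1  2  3  4  2  5  4  1  5  5  3  6
max dp = 6, so deletions = 12 − 6 = 6.

6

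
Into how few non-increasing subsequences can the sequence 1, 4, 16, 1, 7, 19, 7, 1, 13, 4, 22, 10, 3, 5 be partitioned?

5

Place each on the leftmost legal pile:
1 → new pile 1 (tops now [1])
4 → new pile 2 (tops now [1, 4])
16 → new pile 3 (tops now [1, 4, 16])
1 → pile 1 (tops now [1, 4, 16])
7 → pile 3 (tops now [1, 4, 7])
19 → new pile 4 (tops now [1, 4, 7, 19])
7 → pile 3 (tops now [1, 4, 7, 19])
1 → pile 1 (tops now [1, 4, 7, 19])
13 → pile 4 (tops now [1, 4, 7, 13])
4 → pile 2 (tops now [1, 4, 7, 13])
22 → new pile 5 (tops now [1, 4, 7, 13, 22])
10 → pile 4 (tops now [1, 4, 7, 10, 22])
3 → pile 2 (tops now [1, 3, 7, 10, 22])
5 → pile 3 (tops now [1, 3, 5, 10, 22])
Five piles.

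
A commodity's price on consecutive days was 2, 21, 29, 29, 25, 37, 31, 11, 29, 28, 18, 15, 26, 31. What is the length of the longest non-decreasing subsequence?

6

Track the smallest tail for each achievable length (allowing ties):
2 → extends → [2]
21 → extends → [2, 21]
29 → extends → [2, 21, 29]
29 → extends → [2, 21, 29, 29]
25 → replaces 29 → [2, 21, 25, 29]
37 → extends → [2, 21, 25, 29, 37]
31 → replaces 37 → [2, 21, 25, 29, 31]
11 → replaces 21 → [2, 11, 25, 29, 31]
29 → replaces 31 → [2, 11, 25, 29, 29]
28 → replaces 29 → [2, 11, 25, 28, 29]
18 → replaces 25 → [2, 11, 18, 28, 29]
15 → replaces 18 → [2, 11, 15, 28, 29]
26 → replaces 28 → [2, 11, 15, 26, 29]
31 → extends → [2, 11, 15, 26, 29, 31]
Six tails, so the longest non-decreasing subsequence has length 6 (e.g. 2, 21, 29, 29, 31, 31).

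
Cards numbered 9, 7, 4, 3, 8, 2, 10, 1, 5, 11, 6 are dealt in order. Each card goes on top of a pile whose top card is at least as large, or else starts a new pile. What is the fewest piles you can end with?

Place each on the leftmost legal pile:
9 → new pile 1 (tops now [9])
7 → pile 1 (tops now [7])
4 → pile 1 (tops now [4])
3 → pile 1 (tops now [3])
8 → new pile 2 (tops now [3, 8])
2 → pile 1 (tops now [2, 8])
10 → new pile 3 (tops now [2, 8, 10])
1 → pile 1 (tops now [1, 8, 10])
5 → pile 2 (tops now [1, 5, 10])
11 → new pile 4 (tops now [1, 5, 10, 11])
6 → pile 3 (tops now [1, 5, 6, 11])
Four piles.

4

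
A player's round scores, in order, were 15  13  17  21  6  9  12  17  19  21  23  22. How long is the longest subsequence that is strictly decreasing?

Negate each value so 'decreasing' becomes 'increasing', then run patience tails on the negated sequence:
-15 → extends → [-15]
-13 → extends → [-15, -13]
-17 → replaces -15 → [-17, -13]
-21 → replaces -17 → [-21, -13]
-6 → extends → [-21, -13, -6]
-9 → replaces -6 → [-21, -13, -9]
-12 → replaces -9 → [-21, -13, -12]
-17 → replaces -13 → [-21, -17, -12]
-19 → replaces -17 → [-21, -19, -12]
-21 → already a tail → [-21, -19, -12]
-23 → replaces -21 → [-23, -19, -12]
-22 → replaces -19 → [-23, -22, -12]
Three tails, so the longest strictly decreasing subsequence of the original has length 3.

3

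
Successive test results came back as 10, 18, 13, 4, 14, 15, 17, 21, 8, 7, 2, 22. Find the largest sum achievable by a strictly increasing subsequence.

112

Let S[i] be the best sum of a strictly increasing subsequence ending at i:
i:       1   2   3   4   5   6   7   8   9  10  11  12
a[i]:   10  18  13   4  14  15  17  21   8   7   2  22
S:      10  28  23   4  37  52  69  90  12  11   2 112
Maximum is 112 (e.g. 10 + 13 + 14 + 15 + 17 + 21 + 22).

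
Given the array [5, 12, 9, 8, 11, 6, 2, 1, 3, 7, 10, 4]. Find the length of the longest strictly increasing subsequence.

4

Track the smallest tail for each achievable length (strict):
5 → extends → [5]
12 → extends → [5, 12]
9 → replaces 12 → [5, 9]
8 → replaces 9 → [5, 8]
11 → extends → [5, 8, 11]
6 → replaces 8 → [5, 6, 11]
2 → replaces 5 → [2, 6, 11]
1 → replaces 2 → [1, 6, 11]
3 → replaces 6 → [1, 3, 11]
7 → replaces 11 → [1, 3, 7]
10 → extends → [1, 3, 7, 10]
4 → replaces 7 → [1, 3, 4, 10]
Four tails, so the longest strictly increasing subsequence has length 4 (e.g. 5, 6, 7, 10).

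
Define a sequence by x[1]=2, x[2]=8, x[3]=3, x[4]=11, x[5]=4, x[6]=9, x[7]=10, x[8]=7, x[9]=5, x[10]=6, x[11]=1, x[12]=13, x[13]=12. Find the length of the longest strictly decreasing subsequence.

Negate each value so 'decreasing' becomes 'increasing', then run patience tails on the negated sequence:
-2 → extends → [-2]
-8 → replaces -2 → [-8]
-3 → extends → [-8, -3]
-11 → replaces -8 → [-11, -3]
-4 → replaces -3 → [-11, -4]
-9 → replaces -4 → [-11, -9]
-10 → replaces -9 → [-11, -10]
-7 → extends → [-11, -10, -7]
-5 → extends → [-11, -10, -7, -5]
-6 → replaces -5 → [-11, -10, -7, -6]
-1 → extends → [-11, -10, -7, -6, -1]
-13 → replaces -11 → [-13, -10, -7, -6, -1]
-12 → replaces -10 → [-13, -12, -7, -6, -1]
Five tails, so the longest strictly decreasing subsequence of the original has length 5.

5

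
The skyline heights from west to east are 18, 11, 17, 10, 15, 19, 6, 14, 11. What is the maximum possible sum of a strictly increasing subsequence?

47

Let S[i] be the best sum of a strictly increasing subsequence ending at i:
i:      1  2  3  4  5  6  7  8  9
a[i]:  18 11 17 10 15 19  6 14 11
S:     18 11 28 10 26 47  6 25 21
Maximum is 47 (e.g. 11 + 17 + 19).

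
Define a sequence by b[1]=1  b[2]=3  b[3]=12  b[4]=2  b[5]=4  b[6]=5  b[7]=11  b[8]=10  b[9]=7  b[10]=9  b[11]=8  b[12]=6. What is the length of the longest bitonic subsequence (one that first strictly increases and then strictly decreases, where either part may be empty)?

9

inc[i] = longest strictly increasing subsequence ending at i; dec[i] = longest strictly decreasing subsequence starting at i:
i:      1  2  3  4  5  6  7  8  9 10 11 12
b[i]:   1  3 12  2  4  5 11 10  7  9  8  6
inc:    1  2  3  2  3  4  5  5  5  6  6  5
dec:    1  2  6  1  1  1  5  4  2  3  2  1
Best peak at i=7 (value 11): inc=5, dec=5, length 5+5−1 = 9.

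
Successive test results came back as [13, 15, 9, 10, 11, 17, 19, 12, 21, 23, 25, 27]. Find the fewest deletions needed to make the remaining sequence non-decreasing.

3

Fewest deletions = n − (longest non-decreasing subsequence).
Patience tails:
13 → extends → [13]
15 → extends → [13, 15]
9 → replaces 13 → [9, 15]
10 → replaces 15 → [9, 10]
11 → extends → [9, 10, 11]
17 → extends → [9, 10, 11, 17]
19 → extends → [9, 10, 11, 17, 19]
12 → replaces 17 → [9, 10, 11, 12, 19]
21 → extends → [9, 10, 11, 12, 19, 21]
23 → extends → [9, 10, 11, 12, 19, 21, 23]
25 → extends → [9, 10, 11, 12, 19, 21, 23, 25]
27 → extends → [9, 10, 11, 12, 19, 21, 23, 25, 27]
Longest non-decreasing subsequence has length 9, so deletions = 12 − 9 = 3.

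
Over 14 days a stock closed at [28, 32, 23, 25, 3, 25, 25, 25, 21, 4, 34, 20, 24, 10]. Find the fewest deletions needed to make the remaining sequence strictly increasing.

Fewest deletions = n − (longest strictly increasing subsequence).
i:      1  2  3  4  5  6  7  8  9 10 11 12 13 14
a[i]:  28 32 23 25  3 25 25 25 21  4 34 20 24 10
dp:     1  2  1  2  1  2  2  2  2  2  3  3  4  3
max dp = 4, so deletions = 14 − 4 = 10.

10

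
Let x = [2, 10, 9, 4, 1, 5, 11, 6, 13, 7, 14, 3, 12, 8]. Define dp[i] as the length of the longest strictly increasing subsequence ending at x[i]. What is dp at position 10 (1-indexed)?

dp[i] = 1 + max{dp[j] : j<i, x[j]<x[i]} (or 1 if no such j):
i:      1  2  3  4  5  6  7  8  9 10 11 12 13 14
x[i]:   2 10  9  4  1  5 11  6 13  7 14  3 12  8
dp:     1  2  2  2  1  3  4  4  5  5  6  2  6  6
At index 10 the value is 5.

5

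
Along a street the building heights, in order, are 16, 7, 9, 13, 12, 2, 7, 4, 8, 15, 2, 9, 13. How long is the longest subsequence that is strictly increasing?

5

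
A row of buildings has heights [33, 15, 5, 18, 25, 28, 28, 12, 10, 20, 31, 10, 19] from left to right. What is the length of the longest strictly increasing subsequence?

Track the smallest tail for each achievable length (strict):
33 → extends → [33]
15 → replaces 33 → [15]
5 → replaces 15 → [5]
18 → extends → [5, 18]
25 → extends → [5, 18, 25]
28 → extends → [5, 18, 25, 28]
28 → already a tail → [5, 18, 25, 28]
12 → replaces 18 → [5, 12, 25, 28]
10 → replaces 12 → [5, 10, 25, 28]
20 → replaces 25 → [5, 10, 20, 28]
31 → extends → [5, 10, 20, 28, 31]
10 → already a tail → [5, 10, 20, 28, 31]
19 → replaces 20 → [5, 10, 19, 28, 31]
Five tails, so the longest strictly increasing subsequence has length 5 (e.g. 15, 18, 25, 28, 31).

5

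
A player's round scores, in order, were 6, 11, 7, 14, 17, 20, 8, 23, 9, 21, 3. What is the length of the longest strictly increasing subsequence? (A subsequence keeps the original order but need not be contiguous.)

Let dp[i] be the length of the longest such subsequence ending at index i:
i:      1  2  3  4  5  6  7  8  9 10 11
a[i]:   6 11  7 14 17 20  8 23  9 21  3
dp:     1  2  2  3  4  5  3  6  4  6  1
Maximum dp value is 6.

6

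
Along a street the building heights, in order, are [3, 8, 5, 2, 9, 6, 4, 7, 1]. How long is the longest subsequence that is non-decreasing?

Track the smallest tail for each achievable length (allowing ties):
3 → extends → [3]
8 → extends → [3, 8]
5 → replaces 8 → [3, 5]
2 → replaces 3 → [2, 5]
9 → extends → [2, 5, 9]
6 → replaces 9 → [2, 5, 6]
4 → replaces 5 → [2, 4, 6]
7 → extends → [2, 4, 6, 7]
1 → replaces 2 → [1, 4, 6, 7]
Four tails, so the longest non-decreasing subsequence has length 4 (e.g. 3, 5, 6, 7).

4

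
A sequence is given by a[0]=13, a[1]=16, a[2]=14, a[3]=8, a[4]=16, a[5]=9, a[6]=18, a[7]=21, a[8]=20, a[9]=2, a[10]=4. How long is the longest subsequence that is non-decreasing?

5

Track the smallest tail for each achievable length (allowing ties):
13 → extends → [13]
16 → extends → [13, 16]
14 → replaces 16 → [13, 14]
8 → replaces 13 → [8, 14]
16 → extends → [8, 14, 16]
9 → replaces 14 → [8, 9, 16]
18 → extends → [8, 9, 16, 18]
21 → extends → [8, 9, 16, 18, 21]
20 → replaces 21 → [8, 9, 16, 18, 20]
2 → replaces 8 → [2, 9, 16, 18, 20]
4 → replaces 9 → [2, 4, 16, 18, 20]
Five tails, so the longest non-decreasing subsequence has length 5 (e.g. 13, 16, 16, 18, 21).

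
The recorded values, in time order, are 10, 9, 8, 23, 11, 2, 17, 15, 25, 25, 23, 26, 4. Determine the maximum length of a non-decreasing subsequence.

6

Let dp[i] be the length of the longest such subsequence ending at index i:
i:      1  2  3  4  5  6  7  8  9 10 11 12 13
a[i]:  10  9  8 23 11  2 17 15 25 25 23 26  4
dp:     1  1  1  2  2  1  3  3  4  5  4  6  2
Maximum dp value is 6.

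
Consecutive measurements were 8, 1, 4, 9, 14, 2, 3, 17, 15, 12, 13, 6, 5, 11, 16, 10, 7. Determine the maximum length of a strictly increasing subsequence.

Let dp[i] be the length of the longest such subsequence ending at index i:
i:      1  2  3  4  5  6  7  8  9 10 11 12 13 14 15 16 17
a[i]:   8  1  4  9 14  2  3 17 15 12 13  6  5 11 16 10  7
dp:     1  1  2  3  4  2  3  5  5  4  5  4  4  5  6  5  5
Maximum dp value is 6.

6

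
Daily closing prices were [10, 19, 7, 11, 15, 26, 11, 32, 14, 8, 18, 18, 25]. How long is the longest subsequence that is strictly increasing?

5

Track the smallest tail for each achievable length (strict):
10 → extends → [10]
19 → extends → [10, 19]
7 → replaces 10 → [7, 19]
11 → replaces 19 → [7, 11]
15 → extends → [7, 11, 15]
26 → extends → [7, 11, 15, 26]
11 → already a tail → [7, 11, 15, 26]
32 → extends → [7, 11, 15, 26, 32]
14 → replaces 15 → [7, 11, 14, 26, 32]
8 → replaces 11 → [7, 8, 14, 26, 32]
18 → replaces 26 → [7, 8, 14, 18, 32]
18 → already a tail → [7, 8, 14, 18, 32]
25 → replaces 32 → [7, 8, 14, 18, 25]
Five tails, so the longest strictly increasing subsequence has length 5 (e.g. 10, 11, 15, 26, 32).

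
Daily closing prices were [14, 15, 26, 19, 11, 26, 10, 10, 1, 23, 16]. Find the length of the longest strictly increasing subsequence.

4

Track the smallest tail for each achievable length (strict):
14 → extends → [14]
15 → extends → [14, 15]
26 → extends → [14, 15, 26]
19 → replaces 26 → [14, 15, 19]
11 → replaces 14 → [11, 15, 19]
26 → extends → [11, 15, 19, 26]
10 → replaces 11 → [10, 15, 19, 26]
10 → already a tail → [10, 15, 19, 26]
1 → replaces 10 → [1, 15, 19, 26]
23 → replaces 26 → [1, 15, 19, 23]
16 → replaces 19 → [1, 15, 16, 23]
Four tails, so the longest strictly increasing subsequence has length 4 (e.g. 14, 15, 19, 26).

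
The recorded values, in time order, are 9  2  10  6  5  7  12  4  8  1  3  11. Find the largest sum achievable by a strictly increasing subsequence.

Let S[i] be the best sum of a strictly increasing subsequence ending at i:
i:      1  2  3  4  5  6  7  8  9 10 11 12
a[i]:   9  2 10  6  5  7 12  4  8  1  3 11
S:      9  2 19  8  7 15 31  6 23  1  5 34
Maximum is 34 (e.g. 2 + 6 + 7 + 8 + 11).

34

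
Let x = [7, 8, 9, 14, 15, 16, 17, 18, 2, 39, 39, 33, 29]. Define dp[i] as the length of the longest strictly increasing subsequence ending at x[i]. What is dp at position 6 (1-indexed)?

dp[i] = 1 + max{dp[j] : j<i, x[j]<x[i]} (or 1 if no such j):
i:      1  2  3  4  5  6  7  8  9 10 11 12 13
x[i]:   7  8  9 14 15 16 17 18  2 39 39 33 29
dp:     1  2  3  4  5  6  7  8  1  9  9  9  9
At index 6 the value is 6.

6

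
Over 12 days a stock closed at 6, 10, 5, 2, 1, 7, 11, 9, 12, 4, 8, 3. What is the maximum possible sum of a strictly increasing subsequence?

Let S[i] be the best sum of a strictly increasing subsequence ending at i:
i:      1  2  3  4  5  6  7  8  9 10 11 12
a[i]:   6 10  5  2  1  7 11  9 12  4  8  3
S:      6 16  5  2  1 13 27 22 39  6 21  5
Maximum is 39 (e.g. 6 + 10 + 11 + 12).

39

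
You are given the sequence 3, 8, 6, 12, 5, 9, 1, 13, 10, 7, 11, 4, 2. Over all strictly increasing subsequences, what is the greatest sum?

Let S[i] be the best sum of a strictly increasing subsequence ending at i:
i:      1  2  3  4  5  6  7  8  9 10 11 12 13
a[i]:   3  8  6 12  5  9  1 13 10  7 11  4  2
S:      3 11  9 23  8 20  1 36 30 16 41  7  3
Maximum is 41 (e.g. 3 + 8 + 9 + 10 + 11).

41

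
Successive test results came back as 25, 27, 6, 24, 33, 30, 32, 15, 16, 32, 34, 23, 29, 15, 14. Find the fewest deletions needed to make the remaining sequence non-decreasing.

9

Fewest deletions = n − (longest non-decreasing subsequence).
i:      1  2  3  4  5  6  7  8  9 10 11 12 13 14 15
a[i]:  25 27  6 24 33 30 32 15 16 32 34 23 29 15 14
dp:     1  2  1  2  3  3  4  2  3  5  6  4  5  3  2
max dp = 6, so deletions = 15 − 6 = 9.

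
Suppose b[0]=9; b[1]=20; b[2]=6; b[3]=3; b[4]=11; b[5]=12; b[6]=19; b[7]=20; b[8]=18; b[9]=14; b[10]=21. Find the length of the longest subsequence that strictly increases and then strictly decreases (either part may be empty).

7

inc[i] = longest strictly increasing subsequence ending at i; dec[i] = longest strictly decreasing subsequence starting at i:
i:      0  1  2  3  4  5  6  7  8  9 10
b[i]:   9 20  6  3 11 12 19 20 18 14 21
inc:    1  2  1  1  2  3  4  5  4  4  6
dec:    3  4  2  1  1  1  3  3  2  1  1
Best peak at i=7 (value 20): inc=5, dec=3, length 5+3−1 = 7.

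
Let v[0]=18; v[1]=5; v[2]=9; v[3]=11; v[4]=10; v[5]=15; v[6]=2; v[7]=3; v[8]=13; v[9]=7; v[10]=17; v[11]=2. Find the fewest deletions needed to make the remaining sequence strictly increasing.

7

Fewest deletions = n − (longest strictly increasing subsequence).
Patience tails:
18 → extends → [18]
5 → replaces 18 → [5]
9 → extends → [5, 9]
11 → extends → [5, 9, 11]
10 → replaces 11 → [5, 9, 10]
15 → extends → [5, 9, 10, 15]
2 → replaces 5 → [2, 9, 10, 15]
3 → replaces 9 → [2, 3, 10, 15]
13 → replaces 15 → [2, 3, 10, 13]
7 → replaces 10 → [2, 3, 7, 13]
17 → extends → [2, 3, 7, 13, 17]
2 → already a tail → [2, 3, 7, 13, 17]
Longest strictly increasing subsequence has length 5, so deletions = 12 − 5 = 7.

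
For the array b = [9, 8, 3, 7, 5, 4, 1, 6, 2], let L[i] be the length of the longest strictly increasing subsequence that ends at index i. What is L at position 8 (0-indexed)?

dp[i] = 1 + max{dp[j] : j<i, b[j]<b[i]} (or 1 if no such j):
i:     0 1 2 3 4 5 6 7 8
b[i]:  9 8 3 7 5 4 1 6 2
dp:    1 1 1 2 2 2 1 3 2
At index 8 the value is 2.

2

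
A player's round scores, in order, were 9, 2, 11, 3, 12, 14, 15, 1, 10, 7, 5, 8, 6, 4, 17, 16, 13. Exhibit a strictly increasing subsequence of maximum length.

9, 11, 12, 14, 15, 17

Patience tails give the LIS length; then backtrack through the dp parents:
9 → extends → [9]
2 → replaces 9 → [2]
11 → extends → [2, 11]
3 → replaces 11 → [2, 3]
12 → extends → [2, 3, 12]
14 → extends → [2, 3, 12, 14]
15 → extends → [2, 3, 12, 14, 15]
1 → replaces 2 → [1, 3, 12, 14, 15]
10 → replaces 12 → [1, 3, 10, 14, 15]
7 → replaces 10 → [1, 3, 7, 14, 15]
5 → replaces 7 → [1, 3, 5, 14, 15]
8 → replaces 14 → [1, 3, 5, 8, 15]
6 → replaces 8 → [1, 3, 5, 6, 15]
4 → replaces 5 → [1, 3, 4, 6, 15]
17 → extends → [1, 3, 4, 6, 15, 17]
16 → replaces 17 → [1, 3, 4, 6, 15, 16]
13 → replaces 15 → [1, 3, 4, 6, 13, 16]
Length 6; one witness is 9, 11, 12, 14, 15, 17.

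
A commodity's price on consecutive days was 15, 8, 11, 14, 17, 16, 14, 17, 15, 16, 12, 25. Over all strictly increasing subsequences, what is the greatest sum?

91

Let S[i] be the best sum of a strictly increasing subsequence ending at i:
i:      1  2  3  4  5  6  7  8  9 10 11 12
a[i]:  15  8 11 14 17 16 14 17 15 16 12 25
S:     15  8 19 33 50 49 33 66 48 64 31 91
Maximum is 91 (e.g. 8 + 11 + 14 + 16 + 17 + 25).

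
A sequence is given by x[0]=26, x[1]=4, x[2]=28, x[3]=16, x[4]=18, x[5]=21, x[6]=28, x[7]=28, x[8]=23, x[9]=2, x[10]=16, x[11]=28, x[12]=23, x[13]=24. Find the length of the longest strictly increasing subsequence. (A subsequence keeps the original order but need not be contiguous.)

6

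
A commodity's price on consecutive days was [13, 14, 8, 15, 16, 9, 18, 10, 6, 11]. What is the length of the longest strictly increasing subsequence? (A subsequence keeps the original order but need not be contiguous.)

Let dp[i] be the length of the longest such subsequence ending at index i:
i:      1  2  3  4  5  6  7  8  9 10
a[i]:  13 14  8 15 16  9 18 10  6 11
dp:     1  2  1  3  4  2  5  3  1  4
Maximum dp value is 5.

5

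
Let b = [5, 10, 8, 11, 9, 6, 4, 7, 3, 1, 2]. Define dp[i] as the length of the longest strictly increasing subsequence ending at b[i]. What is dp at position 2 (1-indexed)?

dp[i] = 1 + max{dp[j] : j<i, b[j]<b[i]} (or 1 if no such j):
i:      1  2  3  4  5  6  7  8  9 10 11
b[i]:   5 10  8 11  9  6  4  7  3  1  2
dp:     1  2  2  3  3  2  1  3  1  1  2
At index 2 the value is 2.

2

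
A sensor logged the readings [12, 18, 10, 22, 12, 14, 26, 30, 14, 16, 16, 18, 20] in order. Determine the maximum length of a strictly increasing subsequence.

Track the smallest tail for each achievable length (strict):
12 → extends → [12]
18 → extends → [12, 18]
10 → replaces 12 → [10, 18]
22 → extends → [10, 18, 22]
12 → replaces 18 → [10, 12, 22]
14 → replaces 22 → [10, 12, 14]
26 → extends → [10, 12, 14, 26]
30 → extends → [10, 12, 14, 26, 30]
14 → already a tail → [10, 12, 14, 26, 30]
16 → replaces 26 → [10, 12, 14, 16, 30]
16 → already a tail → [10, 12, 14, 16, 30]
18 → replaces 30 → [10, 12, 14, 16, 18]
20 → extends → [10, 12, 14, 16, 18, 20]
Six tails, so the longest strictly increasing subsequence has length 6 (e.g. 10, 12, 14, 16, 18, 20).

6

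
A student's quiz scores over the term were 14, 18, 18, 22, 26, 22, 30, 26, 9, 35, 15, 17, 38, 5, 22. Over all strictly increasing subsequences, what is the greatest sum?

Let S[i] be the best sum of a strictly increasing subsequence ending at i:
i:       1   2   3   4   5   6   7   8   9  10  11  12  13  14  15
a[i]:   14  18  18  22  26  22  30  26   9  35  15  17  38   5  22
S:      14  32  32  54  80  54 110  80   9 145  29  46 183   5  68
Maximum is 183 (e.g. 14 + 18 + 22 + 26 + 30 + 35 + 38).

183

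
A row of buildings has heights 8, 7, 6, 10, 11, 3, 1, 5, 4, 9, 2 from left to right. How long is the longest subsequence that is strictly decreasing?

6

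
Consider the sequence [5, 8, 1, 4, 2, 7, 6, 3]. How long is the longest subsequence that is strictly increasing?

3

Let dp[i] be the length of the longest such subsequence ending at index i:
i:     1 2 3 4 5 6 7 8
a[i]:  5 8 1 4 2 7 6 3
dp:    1 2 1 2 2 3 3 3
Maximum dp value is 3.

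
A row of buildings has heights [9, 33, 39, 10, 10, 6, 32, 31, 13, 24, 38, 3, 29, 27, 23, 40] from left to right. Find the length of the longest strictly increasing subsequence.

6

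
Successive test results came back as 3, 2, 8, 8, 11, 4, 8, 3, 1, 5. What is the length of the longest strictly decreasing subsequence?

Negate each value so 'decreasing' becomes 'increasing', then run patience tails on the negated sequence:
-3 → extends → [-3]
-2 → extends → [-3, -2]
-8 → replaces -3 → [-8, -2]
-8 → already a tail → [-8, -2]
-11 → replaces -8 → [-11, -2]
-4 → replaces -2 → [-11, -4]
-8 → replaces -4 → [-11, -8]
-3 → extends → [-11, -8, -3]
-1 → extends → [-11, -8, -3, -1]
-5 → replaces -3 → [-11, -8, -5, -1]
Four tails, so the longest strictly decreasing subsequence of the original has length 4.

4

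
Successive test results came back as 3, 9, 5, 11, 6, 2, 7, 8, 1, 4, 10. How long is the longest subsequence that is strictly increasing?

6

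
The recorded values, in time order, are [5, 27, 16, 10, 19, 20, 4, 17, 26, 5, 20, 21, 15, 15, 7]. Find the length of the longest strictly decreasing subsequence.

5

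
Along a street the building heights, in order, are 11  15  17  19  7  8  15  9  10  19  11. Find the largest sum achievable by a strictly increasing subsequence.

62

Let S[i] be the best sum of a strictly increasing subsequence ending at i:
i:      1  2  3  4  5  6  7  8  9 10 11
a[i]:  11 15 17 19  7  8 15  9 10 19 11
S:     11 26 43 62  7 15 30 24 34 62 45
Maximum is 62 (e.g. 11 + 15 + 17 + 19).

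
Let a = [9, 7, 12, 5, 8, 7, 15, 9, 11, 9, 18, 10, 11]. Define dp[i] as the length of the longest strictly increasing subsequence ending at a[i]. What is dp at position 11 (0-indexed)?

dp[i] = 1 + max{dp[j] : j<i, a[j]<a[i]} (or 1 if no such j):
i:      0  1  2  3  4  5  6  7  8  9 10 11 12
a[i]:   9  7 12  5  8  7 15  9 11  9 18 10 11
dp:     1  1  2  1  2  2  3  3  4  3  5  4  5
At index 11 the value is 4.

4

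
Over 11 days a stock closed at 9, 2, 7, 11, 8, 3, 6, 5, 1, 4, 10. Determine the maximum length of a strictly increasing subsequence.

4

Track the smallest tail for each achievable length (strict):
9 → extends → [9]
2 → replaces 9 → [2]
7 → extends → [2, 7]
11 → extends → [2, 7, 11]
8 → replaces 11 → [2, 7, 8]
3 → replaces 7 → [2, 3, 8]
6 → replaces 8 → [2, 3, 6]
5 → replaces 6 → [2, 3, 5]
1 → replaces 2 → [1, 3, 5]
4 → replaces 5 → [1, 3, 4]
10 → extends → [1, 3, 4, 10]
Four tails, so the longest strictly increasing subsequence has length 4 (e.g. 2, 7, 8, 10).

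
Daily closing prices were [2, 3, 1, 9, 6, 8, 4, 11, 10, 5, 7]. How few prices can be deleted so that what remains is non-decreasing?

Fewest deletions = n − (longest non-decreasing subsequence).
Patience tails:
2 → extends → [2]
3 → extends → [2, 3]
1 → replaces 2 → [1, 3]
9 → extends → [1, 3, 9]
6 → replaces 9 → [1, 3, 6]
8 → extends → [1, 3, 6, 8]
4 → replaces 6 → [1, 3, 4, 8]
11 → extends → [1, 3, 4, 8, 11]
10 → replaces 11 → [1, 3, 4, 8, 10]
5 → replaces 8 → [1, 3, 4, 5, 10]
7 → replaces 10 → [1, 3, 4, 5, 7]
Longest non-decreasing subsequence has length 5, so deletions = 11 − 5 = 6.

6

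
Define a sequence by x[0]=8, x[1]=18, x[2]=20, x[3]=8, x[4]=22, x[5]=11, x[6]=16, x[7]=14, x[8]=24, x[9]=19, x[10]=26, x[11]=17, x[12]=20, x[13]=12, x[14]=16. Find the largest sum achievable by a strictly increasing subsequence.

118

Let S[i] be the best sum of a strictly increasing subsequence ending at i:
i:       0   1   2   3   4   5   6   7   8   9  10  11  12  13  14
x[i]:    8  18  20   8  22  11  16  14  24  19  26  17  20  12  16
S:       8  26  46   8  68  19  35  33  92  54 118  52  74  31  49
Maximum is 118 (e.g. 8 + 18 + 20 + 22 + 24 + 26).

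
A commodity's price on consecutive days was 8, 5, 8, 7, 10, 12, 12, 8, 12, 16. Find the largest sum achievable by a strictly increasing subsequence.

51

Let S[i] be the best sum of a strictly increasing subsequence ending at i:
i:      1  2  3  4  5  6  7  8  9 10
a[i]:   8  5  8  7 10 12 12  8 12 16
S:      8  5 13 12 23 35 35 20 35 51
Maximum is 51 (e.g. 5 + 8 + 10 + 12 + 16).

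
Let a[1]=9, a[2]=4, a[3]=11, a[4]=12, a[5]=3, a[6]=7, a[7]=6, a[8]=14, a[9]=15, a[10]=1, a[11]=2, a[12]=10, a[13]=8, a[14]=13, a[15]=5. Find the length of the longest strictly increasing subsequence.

Track the smallest tail for each achievable length (strict):
9 → extends → [9]
4 → replaces 9 → [4]
11 → extends → [4, 11]
12 → extends → [4, 11, 12]
3 → replaces 4 → [3, 11, 12]
7 → replaces 11 → [3, 7, 12]
6 → replaces 7 → [3, 6, 12]
14 → extends → [3, 6, 12, 14]
15 → extends → [3, 6, 12, 14, 15]
1 → replaces 3 → [1, 6, 12, 14, 15]
2 → replaces 6 → [1, 2, 12, 14, 15]
10 → replaces 12 → [1, 2, 10, 14, 15]
8 → replaces 10 → [1, 2, 8, 14, 15]
13 → replaces 14 → [1, 2, 8, 13, 15]
5 → replaces 8 → [1, 2, 5, 13, 15]
Five tails, so the longest strictly increasing subsequence has length 5 (e.g. 9, 11, 12, 14, 15).

5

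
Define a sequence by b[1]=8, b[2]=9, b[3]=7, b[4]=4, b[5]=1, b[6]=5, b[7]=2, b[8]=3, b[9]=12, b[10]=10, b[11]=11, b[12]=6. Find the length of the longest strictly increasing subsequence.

5

Track the smallest tail for each achievable length (strict):
8 → extends → [8]
9 → extends → [8, 9]
7 → replaces 8 → [7, 9]
4 → replaces 7 → [4, 9]
1 → replaces 4 → [1, 9]
5 → replaces 9 → [1, 5]
2 → replaces 5 → [1, 2]
3 → extends → [1, 2, 3]
12 → extends → [1, 2, 3, 12]
10 → replaces 12 → [1, 2, 3, 10]
11 → extends → [1, 2, 3, 10, 11]
6 → replaces 10 → [1, 2, 3, 6, 11]
Five tails, so the longest strictly increasing subsequence has length 5 (e.g. 1, 2, 3, 10, 11).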